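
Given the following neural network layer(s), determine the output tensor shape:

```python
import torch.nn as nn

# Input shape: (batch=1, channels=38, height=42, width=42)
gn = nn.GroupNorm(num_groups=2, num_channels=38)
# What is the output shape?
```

Input: (1, 38, 42, 42) -> Output: (1, 38, 42, 42)

Answer: (1, 38, 42, 42)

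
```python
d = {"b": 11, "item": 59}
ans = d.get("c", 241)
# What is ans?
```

Trace:
`d = {"b": 11, "item": 59}` → d = {'b': 11, 'item': 59}
`ans = d.get("c", 241)` → ans = 241
So ans = 241

Answer: 241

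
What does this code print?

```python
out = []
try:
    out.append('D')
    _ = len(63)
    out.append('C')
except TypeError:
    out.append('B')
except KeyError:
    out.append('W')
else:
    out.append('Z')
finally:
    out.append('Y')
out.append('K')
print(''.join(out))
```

Execution trace: 'D' (try body) → 'B' (except TypeError) → 'Y' (finally) → 'K' (after the try/except). Output: DBYK

Answer: DBYK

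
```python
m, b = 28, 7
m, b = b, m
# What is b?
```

Trace:
`m, b = 28, 7` → m = 28; b = 7
`m, b = b, m` → m = 7; b = 28
So b = 28

Answer: 28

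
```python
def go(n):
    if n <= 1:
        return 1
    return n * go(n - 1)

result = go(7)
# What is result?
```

go(7) = 7 * 6 * 5 * 4 * 3 * 2 * 1 = 5040

Answer: 5040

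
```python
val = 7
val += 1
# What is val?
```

Trace:
`val = 7` → val = 7
`val += 1` → val = 8
So val = 8

Answer: 8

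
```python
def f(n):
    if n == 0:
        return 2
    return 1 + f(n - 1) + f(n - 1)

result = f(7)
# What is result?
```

f(n) = 1 + 2·f(n-1), f(0)=2. Closed form: (2+1)·2^7 - 1 = 383.

Answer: 383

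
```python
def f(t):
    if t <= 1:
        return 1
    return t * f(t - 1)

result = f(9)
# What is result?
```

f(9) = 9 * 8 * 7 * 6 * 5 * 4 * 3 * 2 * 1 = 362880

Answer: 362880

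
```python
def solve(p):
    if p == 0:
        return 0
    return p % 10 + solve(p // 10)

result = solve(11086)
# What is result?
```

Sum of digits of 11086: 6 + 8 + 0 + 1 + 1 = 16

Answer: 16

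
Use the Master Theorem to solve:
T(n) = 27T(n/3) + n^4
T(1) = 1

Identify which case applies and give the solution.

a=27, b=3, f(n)=n^4. log_3(27) = 3. Since c=4 > 3 and the regularity condition holds (27(n/3)^4 = (27/3^4)n^4 with 27/3^4 < 1), Case 3 applies: T(n) = Θ(f(n)) = O(n^4).

Answer: O(n^4) - Case 3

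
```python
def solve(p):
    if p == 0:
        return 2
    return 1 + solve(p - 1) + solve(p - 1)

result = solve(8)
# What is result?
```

solve(p) = 1 + 2·solve(p-1), solve(0)=2. Closed form: (2+1)·2^8 - 1 = 767.

Answer: 767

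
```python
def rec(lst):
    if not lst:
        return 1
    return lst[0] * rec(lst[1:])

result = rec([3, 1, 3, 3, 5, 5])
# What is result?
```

Product over [3, 1, 3, 3, 5, 5] = 3 * 1 * 3 * 3 * 5 * 5 = 675

Answer: 675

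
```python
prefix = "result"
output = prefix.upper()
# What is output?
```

Trace:
`prefix = "result"` → prefix = 'result'
`output = prefix.upper()` → output = 'RESULT'
So output = 'RESULT'

Answer: 'RESULT'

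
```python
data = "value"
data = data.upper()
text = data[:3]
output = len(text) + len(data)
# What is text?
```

Trace:
`data = "value"` → data = 'value'
`data = data.upper()` → data = 'VALUE'
`text = data[:3]` → text = 'VAL'
`output = len(text) + len(data)` → output = 8
So text = 'VAL'

Answer: 'VAL'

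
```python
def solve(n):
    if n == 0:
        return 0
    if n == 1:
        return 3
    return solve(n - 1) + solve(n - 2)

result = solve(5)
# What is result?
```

Build up from base cases: solve(0)=0, solve(1)=3, solve(2)=3, solve(3)=6, solve(4)=9, solve(5)=15

Answer: 15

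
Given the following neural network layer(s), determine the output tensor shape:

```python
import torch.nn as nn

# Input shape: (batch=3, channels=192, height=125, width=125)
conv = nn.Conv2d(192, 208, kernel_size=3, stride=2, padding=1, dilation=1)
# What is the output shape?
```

Input: (3, 192, 125, 125) -> Output: (3, 208, 63, 63)

Answer: (3, 208, 63, 63)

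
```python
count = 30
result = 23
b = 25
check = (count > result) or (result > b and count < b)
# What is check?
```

Trace:
`count = 30` → count = 30
`result = 23` → result = 23
`b = 25` → b = 25
`check = (count > result) or (result > b and count < b)` → check = True
So check = True

Answer: True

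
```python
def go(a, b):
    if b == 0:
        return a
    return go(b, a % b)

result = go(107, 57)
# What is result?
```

go(107, 57) -> go(57, 50) -> go(50, 7) -> go(7, 1) -> go(1, 0) -> 1

Answer: 1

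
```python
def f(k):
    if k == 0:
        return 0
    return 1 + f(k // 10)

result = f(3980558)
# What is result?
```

Count of digits of 3980558: 7

Answer: 7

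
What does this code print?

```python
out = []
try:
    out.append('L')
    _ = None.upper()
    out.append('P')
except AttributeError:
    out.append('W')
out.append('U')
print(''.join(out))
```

Execution trace: 'L' (try body) → 'W' (except AttributeError) → 'U' (after the try/except). Output: LWU

Answer: LWU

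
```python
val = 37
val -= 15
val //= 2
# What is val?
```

Trace:
`val = 37` → val = 37
`val -= 15` → val = 22
`val //= 2` → val = 11
So val = 11

Answer: 11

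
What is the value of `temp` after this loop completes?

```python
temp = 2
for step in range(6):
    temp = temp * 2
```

Multiply by 2, 6 times: 2 * 2^6 = 128
`temp` takes the values: 2 → 4 → 8 → 16 → 32 → 64 → 128

Answer: 128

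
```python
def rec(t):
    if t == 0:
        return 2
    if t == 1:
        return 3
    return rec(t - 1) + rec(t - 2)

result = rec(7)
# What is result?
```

Build up from base cases: rec(0)=2, rec(1)=3, rec(2)=5, rec(3)=8, rec(4)=13, rec(5)=21, rec(6)=34, ..., rec(7)=55

Answer: 55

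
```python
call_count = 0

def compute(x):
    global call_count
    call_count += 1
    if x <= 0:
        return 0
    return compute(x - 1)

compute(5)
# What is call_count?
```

Linear recursion stepping by 1: 6 calls from x=5 down to ≤0.

Answer: 6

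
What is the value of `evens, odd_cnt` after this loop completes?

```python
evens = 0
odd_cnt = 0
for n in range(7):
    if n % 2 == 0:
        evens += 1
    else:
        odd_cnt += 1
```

Count evens and odds in range(7)
`evens, odd_cnt` takes the values: (0, 0) → (1, 0) → (1, 1) → (2, 1) → (2, 2) → (3, 2) → (3, 3) → (4, 3)

Answer: 4, 3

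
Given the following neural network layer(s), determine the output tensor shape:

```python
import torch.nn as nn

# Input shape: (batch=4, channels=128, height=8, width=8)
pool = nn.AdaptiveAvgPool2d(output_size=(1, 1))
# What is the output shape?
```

Input: (4, 128, 8, 8) -> Output: (4, 128, 1, 1)

Answer: (4, 128, 1, 1)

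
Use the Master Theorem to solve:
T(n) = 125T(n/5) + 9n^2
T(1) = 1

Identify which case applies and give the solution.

a=125, b=5, f(n)=9n^2. log_5(125) = 3. Since c=2 < 3, Case 1 applies: T(n) = Θ(n^log_b(a)) = O(n^3).

Answer: O(n^3) - Case 1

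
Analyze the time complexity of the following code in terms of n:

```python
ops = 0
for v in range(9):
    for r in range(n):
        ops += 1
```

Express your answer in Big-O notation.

Each loop level contributes: 1 × n. Multiplying the contributions gives O(n).

Answer: O(n)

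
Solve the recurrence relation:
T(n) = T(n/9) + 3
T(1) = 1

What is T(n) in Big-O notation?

Each step divides n by 9 and adds 3. After log_9(n) steps we reach T(1)=1. So T(n) = 3·log_9(n) + 1 = O(log n).

Answer: O(log n)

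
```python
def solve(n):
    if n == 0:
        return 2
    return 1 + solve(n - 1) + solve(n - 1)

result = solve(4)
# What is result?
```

solve(n) = 1 + 2·solve(n-1), solve(0)=2. Closed form: (2+1)·2^4 - 1 = 47.

Answer: 47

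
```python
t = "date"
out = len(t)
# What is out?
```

Trace:
`t = "date"` → t = 'date'
`out = len(t)` → out = 4
So out = 4

Answer: 4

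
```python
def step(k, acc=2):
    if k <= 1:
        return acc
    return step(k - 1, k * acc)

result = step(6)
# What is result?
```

Accumulator trace (n, acc): (6, 2) -> (5, 12) -> (4, 60) -> (3, 240) -> (2, 720) -> (1, 1440) -> return 1440

Answer: 1440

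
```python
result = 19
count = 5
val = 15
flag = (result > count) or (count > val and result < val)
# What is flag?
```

Trace:
`result = 19` → result = 19
`count = 5` → count = 5
`val = 15` → val = 15
`flag = (result > count) or (count > val and result < val)` → flag = True
So flag = True

Answer: True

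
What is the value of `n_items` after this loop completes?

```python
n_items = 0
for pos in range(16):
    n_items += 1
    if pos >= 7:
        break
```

Loop breaks when pos reaches 7, n_items is 8
`n_items` takes the values: 0 → 1 → 2 → 3 → 4 → 5 → 6 → 7 → 8

Answer: 8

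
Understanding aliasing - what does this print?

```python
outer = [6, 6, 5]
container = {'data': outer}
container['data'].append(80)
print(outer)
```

Key concept: dict holds reference to list.
Step by step:
`outer = [6, 6, 5]` → outer = [6, 6, 5]
`container = {'data': outer}` → container = {'data': [6, 6, 5]}
`container['data'].append(80)` → outer = [6, 6, 5, 80]; container = {'data': [6, 6, 5, 80]}
`print(outer)` → prints [6, 6, 5, 80]

Answer: [6, 6, 5, 80]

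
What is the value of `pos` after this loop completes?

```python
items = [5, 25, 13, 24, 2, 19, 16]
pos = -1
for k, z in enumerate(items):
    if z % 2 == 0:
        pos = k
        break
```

First even number index in [5, 25, 13, 24, 2, 19, 16]
`pos` takes the values: -1 → 3

Answer: 3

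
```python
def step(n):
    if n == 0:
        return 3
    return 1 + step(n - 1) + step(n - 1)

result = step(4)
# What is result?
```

step(n) = 1 + 2·step(n-1), step(0)=3. Closed form: (3+1)·2^4 - 1 = 63.

Answer: 63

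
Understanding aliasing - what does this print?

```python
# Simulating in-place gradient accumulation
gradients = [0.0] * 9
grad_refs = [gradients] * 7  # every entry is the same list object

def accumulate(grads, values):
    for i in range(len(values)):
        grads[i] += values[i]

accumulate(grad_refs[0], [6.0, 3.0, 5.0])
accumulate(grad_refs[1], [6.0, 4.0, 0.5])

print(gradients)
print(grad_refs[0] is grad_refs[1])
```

Key concept: gradient accumulation aliasing.
Step by step:
`gradients = [0.0] * 9` → gradients = [0.0, 0.0, 0.0, 0.0, 0.0, 0.0, 0.0, 0.0, 0.0]
`grad_refs = [gradients] * 7` → grad_refs = [[0.0, 0.0, 0.0, 0.0, 0.0, 0.0, 0.0, 0.0, 0.0], [0.0, 0.0, 0.0, 0.0, 0.0, 0.0, 0.0, 0.0, 0.0], [0.0, 0.0, 0.0, 0.0, 0.0, 0.0, 0.0, 0.0, 0.0], [0.0, 0.0, 0.0, 0.0, 0.0, 0.0, 0.0, 0.0, 0.0], [0.0, 0.0, 0.0, 0.0, 0.0, 0.0, 0.0, 0.0, 0.0], [0.0, 0.0, 0.0, 0.0, 0.0, 0.0, 0.0, 0.0, 0.0], [0.0, 0.0, 0.0, 0.0, 0.0, 0.0, 0.0, 0.0, 0.0]]
`accumulate(grad_refs[0], [6.0, 3.0, 5.0])` → gradients = [6.0, 3.0, 5.0, 0.0, 0.0, 0.0, 0.0, 0.0, 0.0]; grad_refs = [[6.0, 3.0, 5.0, 0.0, 0.0, 0.0, 0.0, 0.0, 0.0], [6.0, 3.0, 5.0, 0.0, 0.0, 0.0, 0.0, 0.0, 0.0], [6.0, 3.0, 5.0, 0.0, 0.0, 0.0, 0.0, 0.0, 0.0], [6.0, 3.0, 5.0, 0.0, 0.0, 0.0, 0.0, 0.0, 0.0], [6.0, 3.0, 5.0, 0.0, 0.0, 0.0, 0.0, 0.0, 0.0], [6.0, 3.0, 5.0, 0.0, 0.0, 0.0, 0.0, 0.0, 0.0], [6.0, 3.0, 5.0, 0.0, 0.0, 0.0, 0.0, 0.0, 0.0]]
`accumulate(grad_refs[1], [6.0, 4.0, 0.5])` → gradients = [12.0, 7.0, 5.5, 0.0, 0.0, 0.0, 0.0, 0.0, 0.0]; grad_refs = [[12.0, 7.0, 5.5, 0.0, 0.0, 0.0, 0.0, 0.0, 0.0], [12.0, 7.0, 5.5, 0.0, 0.0, 0.0, 0.0, 0.0, 0.0], [12.0, 7.0, 5.5, 0.0, 0.0, 0.0, 0.0, 0.0, 0.0], [12.0, 7.0, 5.5, 0.0, 0.0, 0.0, 0.0, 0.0, 0.0], [12.0, 7.0, 5.5, 0.0, 0.0, 0.0, 0.0, 0.0, 0.0], [12.0, 7.0, 5.5, 0.0, 0.0, 0.0, 0.0, 0.0, 0.0], [12.0, 7.0, 5.5, 0.0, 0.0, 0.0, 0.0, 0.0, 0.0]]
`print(gradients)` → prints [12.0, 7.0, 5.5, 0.0, 0.0, 0.0, 0.0, 0.0, 0.0]
`print(grad_refs[0] is grad_refs[1])` → prints True

Answer:
[12.0, 7.0, 5.5, 0.0, 0.0, 0.0, 0.0, 0.0, 0.0]
True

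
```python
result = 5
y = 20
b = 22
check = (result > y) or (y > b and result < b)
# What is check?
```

Trace:
`result = 5` → result = 5
`y = 20` → y = 20
`b = 22` → b = 22
`check = (result > y) or (y > b and result < b)` → check = False
So check = False

Answer: False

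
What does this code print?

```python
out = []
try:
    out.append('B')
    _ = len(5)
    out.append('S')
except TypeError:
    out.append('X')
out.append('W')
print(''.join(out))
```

Execution trace: 'B' (try body) → 'X' (except TypeError) → 'W' (after the try/except). Output: BXW

Answer: BXW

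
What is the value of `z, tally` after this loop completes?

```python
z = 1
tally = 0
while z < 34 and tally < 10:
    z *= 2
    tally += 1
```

Double until >= 34 or 10 iterations
`z, tally` takes the values: (1, 0) → (2, 0) → (2, 1) → (4, 1) → (4, 2) → (8, 2) → (8, 3) → (16, 3) → (16, 4) → (32, 4) → (32, 5) → (64, 5) → (64, 6)

Answer: 64, 6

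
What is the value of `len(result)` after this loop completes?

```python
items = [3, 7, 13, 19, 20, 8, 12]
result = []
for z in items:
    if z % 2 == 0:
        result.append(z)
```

Count even numbers in [3, 7, 13, 19, 20, 8, 12]
`result` takes the values: [] → [20] → [20, 8] → [20, 8, 12]
So `len(result)` = 3

Answer: 3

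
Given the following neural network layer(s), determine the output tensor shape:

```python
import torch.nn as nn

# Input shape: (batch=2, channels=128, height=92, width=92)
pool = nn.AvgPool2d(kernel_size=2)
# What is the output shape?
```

Input: (2, 128, 92, 92) -> Output: (2, 128, 46, 46)

Answer: (2, 128, 46, 46)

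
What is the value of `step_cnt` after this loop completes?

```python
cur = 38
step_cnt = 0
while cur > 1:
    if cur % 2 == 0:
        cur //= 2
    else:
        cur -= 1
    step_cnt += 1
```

Steps to reduce 38 to 1
`step_cnt` takes the values: 0 → 1 → 2 → 3 → 4 → 5 → 6 → 7

Answer: 7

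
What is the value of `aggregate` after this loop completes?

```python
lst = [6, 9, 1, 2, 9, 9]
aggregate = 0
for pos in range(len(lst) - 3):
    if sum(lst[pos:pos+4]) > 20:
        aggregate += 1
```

Count windows with sum > 20
`aggregate` takes the values: 0 → 1 → 2

Answer: 2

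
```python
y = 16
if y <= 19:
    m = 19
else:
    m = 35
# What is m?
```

Trace:
`y = 16` → y = 16
`if y <= 19: ...` → y <= 19 is True → m = 19
So m = 19

Answer: 19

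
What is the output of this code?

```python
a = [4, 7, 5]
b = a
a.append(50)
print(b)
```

Key concept: basic list aliasing.
Step by step:
`a = [4, 7, 5]` → a = [4, 7, 5]
`b = a` → b = [4, 7, 5] (same object as a)
`a.append(50)` → a = [4, 7, 5, 50] (same object as b); b = [4, 7, 5, 50] (same object as a)
`print(b)` → prints [4, 7, 5, 50]

Answer: [4, 7, 5, 50]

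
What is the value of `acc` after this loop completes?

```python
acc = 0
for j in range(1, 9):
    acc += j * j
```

Sum of squares 1² to 8² = 204
`acc` takes the values: 0 → 1 → 5 → 14 → 30 → 55 → 91 → 140 → 204

Answer: 204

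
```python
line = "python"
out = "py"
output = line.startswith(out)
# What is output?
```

Trace:
`line = "python"` → line = 'python'
`out = "py"` → out = 'py'
`output = line.startswith(out)` → output = True
So output = True

Answer: True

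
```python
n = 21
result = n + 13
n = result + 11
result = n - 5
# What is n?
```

Trace:
`n = 21` → n = 21
`result = n + 13` → result = 34
`n = result + 11` → n = 45
`result = n - 5` → result = 40
So n = 45

Answer: 45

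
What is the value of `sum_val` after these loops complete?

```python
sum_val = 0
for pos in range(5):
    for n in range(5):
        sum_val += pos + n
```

Sum of all pos+n for pos,n in 5x5
`sum_val` takes the values: 0 → 1 → 3 → 6 → 10 → 11 → 13 → 16 → 20 → 25 → 27 → 30 → 34 → 39 → 45 → 48 → 52 → 57 → 63 → 70 → 74 → 79 → 85 → 92 → 100

Answer: 100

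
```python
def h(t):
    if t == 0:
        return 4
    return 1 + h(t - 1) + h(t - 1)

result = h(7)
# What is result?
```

h(t) = 1 + 2·h(t-1), h(0)=4. Closed form: (4+1)·2^7 - 1 = 639.

Answer: 639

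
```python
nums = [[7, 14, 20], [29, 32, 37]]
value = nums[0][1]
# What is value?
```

Trace:
`nums = [[7, 14, 20], [29, 32, 37]]` → nums = [[7, 14, 20], [29, 32, 37]]
`value = nums[0][1]` → value = 14
So value = 14

Answer: 14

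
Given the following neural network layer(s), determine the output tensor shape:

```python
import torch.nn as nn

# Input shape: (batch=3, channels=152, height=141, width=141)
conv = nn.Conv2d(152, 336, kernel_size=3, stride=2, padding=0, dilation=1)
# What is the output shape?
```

Input: (3, 152, 141, 141) -> Output: (3, 336, 70, 70)

Answer: (3, 336, 70, 70)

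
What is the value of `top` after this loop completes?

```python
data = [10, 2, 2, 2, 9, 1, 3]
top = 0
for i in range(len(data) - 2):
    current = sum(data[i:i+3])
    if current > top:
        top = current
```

Max sum of 3-element window in [10, 2, 2, 2, 9, 1, 3]
`top` takes the values: 0 → 14

Answer: 14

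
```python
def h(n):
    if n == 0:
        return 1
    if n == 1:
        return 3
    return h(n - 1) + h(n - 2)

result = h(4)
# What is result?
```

Build up from base cases: h(0)=1, h(1)=3, h(2)=4, h(3)=7, h(4)=11

Answer: 11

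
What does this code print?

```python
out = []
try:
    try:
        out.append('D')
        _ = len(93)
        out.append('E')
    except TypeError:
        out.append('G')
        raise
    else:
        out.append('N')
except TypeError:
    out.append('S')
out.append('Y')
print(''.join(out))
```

Execution trace: 'D' (inner try body) → 'G' (inner except TypeError) → 'S' (outer except TypeError) → 'Y' (after the try/except). Output: DGSY

Answer: DGSY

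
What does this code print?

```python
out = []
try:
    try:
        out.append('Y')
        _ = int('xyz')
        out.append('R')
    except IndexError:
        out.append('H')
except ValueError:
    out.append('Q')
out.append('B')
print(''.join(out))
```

Execution trace: 'Y' (try body) → 'Q' (outer except ValueError) → 'B' (after the try/except). Output: YQB

Answer: YQB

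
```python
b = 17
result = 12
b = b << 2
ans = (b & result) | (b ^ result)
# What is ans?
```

Trace:
`b = 17` → b = 17
`result = 12` → result = 12
`b = b << 2` → b = 68
`ans = (b & result) | (b ^ result)` → ans = 76
So ans = 76

Answer: 76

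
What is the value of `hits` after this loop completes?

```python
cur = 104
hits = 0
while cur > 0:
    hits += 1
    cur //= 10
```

Count digits by repeated division by 10
`hits` takes the values: 0 → 1 → 2 → 3

Answer: 3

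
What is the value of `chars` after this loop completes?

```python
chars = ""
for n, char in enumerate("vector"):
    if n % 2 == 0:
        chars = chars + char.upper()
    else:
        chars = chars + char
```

Uppercase even positions in 'vector'
`chars` takes the values: "" → "V" → "Ve" → "VeC" → "VeCt" → "VeCtO" → "VeCtOr"

Answer: "VeCtOr"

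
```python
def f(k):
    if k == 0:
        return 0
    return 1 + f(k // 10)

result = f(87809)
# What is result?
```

Count of digits of 87809: 5

Answer: 5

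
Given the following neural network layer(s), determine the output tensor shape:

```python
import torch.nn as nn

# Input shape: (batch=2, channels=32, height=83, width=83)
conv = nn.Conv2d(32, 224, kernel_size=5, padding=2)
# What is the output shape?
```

Input: (2, 32, 83, 83) -> Output: (2, 224, 83, 83)

Answer: (2, 224, 83, 83)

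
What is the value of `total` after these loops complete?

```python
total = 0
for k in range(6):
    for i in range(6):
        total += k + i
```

Sum of all k+i for k,i in 6x6
`total` takes the values: 0 → 1 → 3 → 6 → 10 → 15 → 16 → 18 → 21 → 25 → 30 → 36 → 38 → 41 → 45 → 50 → 56 → 63 → 66 → 70 → 75 → 81 → 88 → 96 → 100 → 105 → 111 → 118 → 126 → 135 → 140 → 146 → 153 → 161 → 170 → 180

Answer: 180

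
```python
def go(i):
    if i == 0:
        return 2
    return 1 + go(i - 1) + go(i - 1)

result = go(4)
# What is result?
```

go(i) = 1 + 2·go(i-1), go(0)=2. Closed form: (2+1)·2^4 - 1 = 47.

Answer: 47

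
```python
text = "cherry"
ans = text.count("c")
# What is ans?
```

Trace:
`text = "cherry"` → text = 'cherry'
`ans = text.count("c")` → ans = 1
So ans = 1

Answer: 1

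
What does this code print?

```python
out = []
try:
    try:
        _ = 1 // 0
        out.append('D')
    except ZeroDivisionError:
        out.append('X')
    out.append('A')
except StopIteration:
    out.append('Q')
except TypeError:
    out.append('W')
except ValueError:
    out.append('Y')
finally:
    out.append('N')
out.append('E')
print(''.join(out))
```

Execution trace: 'X' (inner except ZeroDivisionError) → 'A' (try body, no exception) → 'N' (finally) → 'E' (after the try/except). Output: XANE

Answer: XANE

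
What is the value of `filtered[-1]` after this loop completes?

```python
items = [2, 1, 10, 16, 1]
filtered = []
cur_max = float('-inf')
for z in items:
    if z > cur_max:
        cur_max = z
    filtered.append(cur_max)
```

Running max ends at 16
`filtered` takes the values: [] → [2] → [2, 2] → [2, 2, 10] → [2, 2, 10, 16] → [2, 2, 10, 16, 16]
So `filtered[-1]` = 16

Answer: 16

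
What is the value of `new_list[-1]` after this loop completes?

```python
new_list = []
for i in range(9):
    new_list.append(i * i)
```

Last element of squares 0 to 8
`new_list` takes the values: [] → [0] → [0, 1] → [0, 1, 4] → [0, 1, 4, 9] → [0, 1, 4, 9, 16] → [0, 1, 4, 9, 16, 25] → [0, 1, 4, 9, 16, 25, 36] → [0, 1, 4, 9, 16, 25, 36, 49] → [0, 1, 4, 9, 16, 25, 36, 49, 64]
So `new_list[-1]` = 64

Answer: 64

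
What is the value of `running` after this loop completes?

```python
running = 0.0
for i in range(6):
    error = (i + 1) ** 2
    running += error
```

Sum of squared losses 1² + 2² + ... + 6²
`running` takes the values: 0.0 → 1.0 → 5.0 → 14.0 → 30.0 → 55.0 → 91.0

Answer: 91.0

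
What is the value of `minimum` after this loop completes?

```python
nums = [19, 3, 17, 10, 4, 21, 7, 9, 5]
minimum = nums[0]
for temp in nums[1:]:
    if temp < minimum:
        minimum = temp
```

Minimum of [19, 3, 17, 10, 4, 21, 7, 9, 5]
`minimum` takes the values: 19 → 3

Answer: 3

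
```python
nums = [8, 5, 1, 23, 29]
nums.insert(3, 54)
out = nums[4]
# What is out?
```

Trace:
`nums = [8, 5, 1, 23, 29]` → nums = [8, 5, 1, 23, 29]
`nums.insert(3, 54)` → nums = [8, 5, 1, 54, 23, 29]
`out = nums[4]` → out = 23
So out = 23

Answer: 23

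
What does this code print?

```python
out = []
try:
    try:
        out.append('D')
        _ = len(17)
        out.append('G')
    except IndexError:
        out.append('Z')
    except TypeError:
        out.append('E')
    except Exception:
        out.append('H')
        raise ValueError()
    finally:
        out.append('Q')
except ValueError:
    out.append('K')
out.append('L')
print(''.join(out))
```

Execution trace: 'D' (inner try body) → 'E' (inner except TypeError) → 'Q' (inner finally) → 'L' (after the try/except). Output: DEQL

Answer: DEQL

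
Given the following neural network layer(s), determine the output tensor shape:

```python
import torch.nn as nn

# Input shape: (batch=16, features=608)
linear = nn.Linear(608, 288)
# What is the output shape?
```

Input: (16, 608) -> Output: (16, 288)

Answer: (16, 288)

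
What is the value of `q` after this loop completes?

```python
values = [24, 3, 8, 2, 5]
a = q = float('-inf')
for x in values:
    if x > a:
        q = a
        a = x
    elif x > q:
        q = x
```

Second largest (with repeats) in [24, 3, 8, 2, 5]
`q` takes the values: -inf → 3 → 8

Answer: 8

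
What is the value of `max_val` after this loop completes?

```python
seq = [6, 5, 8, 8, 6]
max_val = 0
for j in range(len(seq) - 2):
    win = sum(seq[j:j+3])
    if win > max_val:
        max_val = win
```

Max sum of 3-element window in [6, 5, 8, 8, 6]
`max_val` takes the values: 0 → 19 → 21 → 22

Answer: 22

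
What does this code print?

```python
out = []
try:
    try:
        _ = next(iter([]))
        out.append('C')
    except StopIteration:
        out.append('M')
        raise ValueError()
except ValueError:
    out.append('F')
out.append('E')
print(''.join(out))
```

Execution trace: 'M' (inner except StopIteration) → 'F' (outer except ValueError) → 'E' (after the try/except). Output: MFE

Answer: MFE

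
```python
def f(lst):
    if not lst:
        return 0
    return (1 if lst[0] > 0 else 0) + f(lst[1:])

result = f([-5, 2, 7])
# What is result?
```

Count of positive elements in [-5, 2, 7] = 2

Answer: 2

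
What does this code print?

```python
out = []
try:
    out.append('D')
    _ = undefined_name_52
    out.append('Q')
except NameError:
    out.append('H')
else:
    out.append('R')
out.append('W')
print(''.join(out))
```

Execution trace: 'D' (try body) → 'H' (except NameError) → 'W' (after the try/except). Output: DHW

Answer: DHW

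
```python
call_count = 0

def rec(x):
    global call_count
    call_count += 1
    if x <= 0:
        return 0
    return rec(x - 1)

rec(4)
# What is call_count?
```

Linear recursion stepping by 1: 5 calls from x=4 down to ≤0.

Answer: 5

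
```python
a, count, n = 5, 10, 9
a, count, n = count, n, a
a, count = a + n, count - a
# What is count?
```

Trace:
`a, count, n = 5, 10, 9` → a = 5; count = 10; n = 9
`a, count, n = count, n, a` → a = 10; count = 9; n = 5
`a, count = a + n, count - a` → a = 15; count = -1
So count = -1

Answer: -1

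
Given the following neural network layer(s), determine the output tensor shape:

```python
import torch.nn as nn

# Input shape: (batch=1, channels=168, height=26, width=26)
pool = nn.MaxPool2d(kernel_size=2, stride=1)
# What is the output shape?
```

Input: (1, 168, 26, 26) -> Output: (1, 168, 25, 25)

Answer: (1, 168, 25, 25)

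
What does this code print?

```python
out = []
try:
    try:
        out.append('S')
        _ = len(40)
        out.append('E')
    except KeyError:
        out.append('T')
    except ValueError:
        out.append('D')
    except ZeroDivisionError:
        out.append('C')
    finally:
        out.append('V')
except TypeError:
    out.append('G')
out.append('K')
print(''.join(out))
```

Execution trace: 'S' (inner try body) → 'V' (inner finally) → 'G' (outer except TypeError) → 'K' (after the try/except). Output: SVGK

Answer: SVGK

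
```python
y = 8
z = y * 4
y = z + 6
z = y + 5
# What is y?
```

Trace:
`y = 8` → y = 8
`z = y * 4` → z = 32
`y = z + 6` → y = 38
`z = y + 5` → z = 43
So y = 38

Answer: 38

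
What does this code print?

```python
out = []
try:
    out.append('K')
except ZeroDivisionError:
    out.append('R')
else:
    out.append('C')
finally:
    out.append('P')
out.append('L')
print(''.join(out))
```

Execution trace: 'K' (try body, no exception) → 'C' (else) → 'P' (finally) → 'L' (after the try/except). Output: KCPL

Answer: KCPL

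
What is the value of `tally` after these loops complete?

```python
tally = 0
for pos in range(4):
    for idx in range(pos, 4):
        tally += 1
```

Upper triangle: 4 + 3 + ... + 1
`tally` takes the values: 0 → 1 → 2 → 3 → 4 → 5 → 6 → 7 → 8 → 9 → 10

Answer: 10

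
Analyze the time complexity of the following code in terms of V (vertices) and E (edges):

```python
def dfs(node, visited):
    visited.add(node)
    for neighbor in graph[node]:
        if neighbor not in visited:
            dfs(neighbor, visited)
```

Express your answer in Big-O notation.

This is Depth-first search (recursive). Time complexity: O(V + E).

Answer: O(V + E)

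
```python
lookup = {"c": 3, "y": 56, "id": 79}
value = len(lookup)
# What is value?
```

Trace:
`lookup = {"c": 3, "y": 56, "id": 79}` → lookup = {'c': 3, 'y': 56, 'id': 79}
`value = len(lookup)` → value = 3
So value = 3

Answer: 3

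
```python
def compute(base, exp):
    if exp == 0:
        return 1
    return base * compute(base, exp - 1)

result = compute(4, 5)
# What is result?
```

compute(4, 5) = 4 * 4 * 4 * 4 * 4 = 1024

Answer: 1024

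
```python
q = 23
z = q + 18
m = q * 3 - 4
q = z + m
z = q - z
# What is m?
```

Trace:
`q = 23` → q = 23
`z = q + 18` → z = 41
`m = q * 3 - 4` → m = 65
`q = z + m` → q = 106
`z = q - z` → z = 65
So m = 65

Answer: 65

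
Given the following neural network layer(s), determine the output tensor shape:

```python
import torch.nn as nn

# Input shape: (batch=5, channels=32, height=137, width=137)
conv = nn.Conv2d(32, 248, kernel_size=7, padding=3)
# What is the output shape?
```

Input: (5, 32, 137, 137) -> Output: (5, 248, 137, 137)

Answer: (5, 248, 137, 137)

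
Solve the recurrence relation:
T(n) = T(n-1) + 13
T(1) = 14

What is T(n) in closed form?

Unrolling: T(n) = T(1) + 13·(n-1) = 14 + 13(n-1) = 13n + 1.

Answer: T(n) = 13n + 1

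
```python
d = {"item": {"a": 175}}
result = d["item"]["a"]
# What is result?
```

Trace:
`d = {"item": {"a": 175}}` → d = {'item': {'a': 175}}
`result = d["item"]["a"]` → result = 175
So result = 175

Answer: 175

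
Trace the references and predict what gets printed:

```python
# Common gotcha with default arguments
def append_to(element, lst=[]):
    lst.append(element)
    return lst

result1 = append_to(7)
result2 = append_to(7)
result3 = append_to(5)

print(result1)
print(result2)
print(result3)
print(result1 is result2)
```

Key concept: mutable default argument gotcha.
Step by step:
`result1 = append_to(7)` → result1 = [7]
`result2 = append_to(7)` → result1 = [7, 7] (same object as result2); result2 = [7, 7] (same object as result1)
`result3 = append_to(5)` → result1 = [7, 7, 5] (same object as result2, result3); result2 = [7, 7, 5] (same object as result1, result3); result3 = [7, 7, 5] (same object as result1, result2)
`print(result1)` → prints [7, 7, 5]
`print(result2)` → prints [7, 7, 5]
`print(result3)` → prints [7, 7, 5]
`print(result1 is result2)` → prints True

Answer:
[7, 7, 5]
[7, 7, 5]
[7, 7, 5]
True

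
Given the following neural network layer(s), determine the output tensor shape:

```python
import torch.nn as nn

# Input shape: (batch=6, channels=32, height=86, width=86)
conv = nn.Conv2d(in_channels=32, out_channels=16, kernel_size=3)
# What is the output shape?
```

Input: (6, 32, 86, 86) -> Output: (6, 16, 84, 84)

Answer: (6, 16, 84, 84)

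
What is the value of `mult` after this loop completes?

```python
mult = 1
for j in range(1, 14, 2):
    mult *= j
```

Product of 1, 3, 5, ... up to 13
`mult` takes the values: 1 → 3 → 15 → 105 → 945 → 10395 → 135135

Answer: 135135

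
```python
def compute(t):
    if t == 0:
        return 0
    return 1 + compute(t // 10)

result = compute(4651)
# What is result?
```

Count of digits of 4651: 4

Answer: 4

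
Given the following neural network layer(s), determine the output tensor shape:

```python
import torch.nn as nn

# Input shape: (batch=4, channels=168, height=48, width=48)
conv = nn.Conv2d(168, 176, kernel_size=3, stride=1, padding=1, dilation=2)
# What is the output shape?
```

Input: (4, 168, 48, 48) -> Output: (4, 176, 46, 46)

Answer: (4, 176, 46, 46)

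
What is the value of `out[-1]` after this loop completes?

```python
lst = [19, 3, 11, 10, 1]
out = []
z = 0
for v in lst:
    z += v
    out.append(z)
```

Cumulative sum ends at 44
`out` takes the values: [] → [19] → [19, 22] → [19, 22, 33] → [19, 22, 33, 43] → [19, 22, 33, 43, 44]
So `out[-1]` = 44

Answer: 44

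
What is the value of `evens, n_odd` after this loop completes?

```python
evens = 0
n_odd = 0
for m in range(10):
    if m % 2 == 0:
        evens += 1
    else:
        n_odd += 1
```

Count evens and odds in range(10)
`evens, n_odd` takes the values: (0, 0) → (1, 0) → (1, 1) → (2, 1) → (2, 2) → (3, 2) → (3, 3) → (4, 3) → (4, 4) → (5, 4) → (5, 5)

Answer: 5, 5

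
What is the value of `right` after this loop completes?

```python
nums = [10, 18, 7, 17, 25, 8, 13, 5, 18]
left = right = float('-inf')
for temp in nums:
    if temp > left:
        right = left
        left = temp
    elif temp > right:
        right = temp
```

Second largest (with repeats) in [10, 18, 7, 17, 25, 8, 13, 5, 18]
`right` takes the values: -inf → 10 → 17 → 18

Answer: 18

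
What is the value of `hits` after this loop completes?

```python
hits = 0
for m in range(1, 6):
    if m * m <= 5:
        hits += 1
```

Count numbers where m² ≤ 5
`hits` takes the values: 0 → 1 → 2

Answer: 2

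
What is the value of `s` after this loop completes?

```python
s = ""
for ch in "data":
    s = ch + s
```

Reverse 'data'
`s` takes the values: "" → "d" → "ad" → "tad" → "atad"

Answer: "atad"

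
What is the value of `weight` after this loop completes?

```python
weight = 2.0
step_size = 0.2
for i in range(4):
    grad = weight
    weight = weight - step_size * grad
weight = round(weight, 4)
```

Gradient descent: w = 2.0 * (1 - 0.2)^4
`weight` takes the values: 2.0 → 1.6 → 1.28 → 1.024 → 0.8192

Answer: 0.8192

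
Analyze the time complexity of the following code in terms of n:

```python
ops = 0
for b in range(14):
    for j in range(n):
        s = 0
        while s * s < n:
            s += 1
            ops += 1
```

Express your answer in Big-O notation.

Each loop level contributes: 1 × n × √n. Multiplying the contributions gives O(n√n).

Answer: O(n√n)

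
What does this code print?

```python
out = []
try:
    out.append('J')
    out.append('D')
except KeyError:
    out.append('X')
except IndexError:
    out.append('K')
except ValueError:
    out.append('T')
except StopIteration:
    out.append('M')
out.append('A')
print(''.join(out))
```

Execution trace: 'J' (try body) → 'D' (try body, no exception) → 'A' (after the try/except). Output: JDA

Answer: JDA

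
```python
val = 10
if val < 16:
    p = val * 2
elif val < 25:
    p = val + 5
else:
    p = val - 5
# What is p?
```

Trace:
`val = 10` → val = 10
`if val < 16: ...` → val < 16 is True → p = 20
So p = 20

Answer: 20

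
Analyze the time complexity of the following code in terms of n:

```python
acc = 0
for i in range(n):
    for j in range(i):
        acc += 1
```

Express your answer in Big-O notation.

Each loop level contributes: n × n. Multiplying the contributions gives O(n^2).

Answer: O(n^2)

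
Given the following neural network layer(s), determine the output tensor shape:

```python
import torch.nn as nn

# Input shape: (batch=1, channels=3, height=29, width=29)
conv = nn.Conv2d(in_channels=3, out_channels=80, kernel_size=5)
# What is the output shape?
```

Input: (1, 3, 29, 29) -> Output: (1, 80, 25, 25)

Answer: (1, 80, 25, 25)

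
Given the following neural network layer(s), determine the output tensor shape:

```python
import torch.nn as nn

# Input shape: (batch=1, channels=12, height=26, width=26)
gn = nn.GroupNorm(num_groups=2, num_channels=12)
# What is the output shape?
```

Input: (1, 12, 26, 26) -> Output: (1, 12, 26, 26)

Answer: (1, 12, 26, 26)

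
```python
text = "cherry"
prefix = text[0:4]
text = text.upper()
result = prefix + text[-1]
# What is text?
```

Trace:
`text = "cherry"` → text = 'cherry'
`prefix = text[0:4]` → prefix = 'cher'
`text = text.upper()` → text = 'CHERRY'
`result = prefix + text[-1]` → result = 'cherY'
So text = 'CHERRY'

Answer: 'CHERRY'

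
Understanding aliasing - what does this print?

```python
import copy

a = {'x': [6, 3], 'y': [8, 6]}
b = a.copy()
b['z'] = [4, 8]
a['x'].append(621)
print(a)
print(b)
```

Key concept: shallow copy of dict with mutable values.
Step by step:
`a = {'x': [6, 3], 'y': [8, 6]}` → a = {'x': [6, 3], 'y': [8, 6]}
`b = a.copy()` → b = {'x': [6, 3], 'y': [8, 6]}
`b['z'] = [4, 8]` → b = {'x': [6, 3], 'y': [8, 6], 'z': [4, 8]}
`a['x'].append(621)` → a = {'x': [6, 3, 621], 'y': [8, 6]}; b = {'x': [6, 3, 621], 'y': [8, 6], 'z': [4, 8]}
`print(a)` → prints {'x': [6, 3, 621], 'y': [8, 6]}
`print(b)` → prints {'x': [6, 3, 621], 'y': [8, 6], 'z': [4, 8]}

Answer:
{'x': [6, 3, 621], 'y': [8, 6]}
{'x': [6, 3, 621], 'y': [8, 6], 'z': [4, 8]}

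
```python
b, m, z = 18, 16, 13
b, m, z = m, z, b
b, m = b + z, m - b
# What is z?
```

Trace:
`b, m, z = 18, 16, 13` → b = 18; m = 16; z = 13
`b, m, z = m, z, b` → b = 16; m = 13; z = 18
`b, m = b + z, m - b` → b = 34; m = -3
So z = 18

Answer: 18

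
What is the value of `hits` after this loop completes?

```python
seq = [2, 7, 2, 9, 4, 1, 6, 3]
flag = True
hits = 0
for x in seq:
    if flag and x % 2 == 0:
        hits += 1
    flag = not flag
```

Count even values at even positions
`hits` takes the values: 0 → 1 → 2 → 3 → 4

Answer: 4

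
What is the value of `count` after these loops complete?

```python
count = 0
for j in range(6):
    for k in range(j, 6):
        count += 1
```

Upper triangle: 6 + 5 + ... + 1
`count` takes the values: 0 → 1 → 2 → 3 → 4 → 5 → 6 → 7 → 8 → 9 → 10 → 11 → 12 → 13 → 14 → 15 → 16 → 17 → 18 → 19 → 20 → 21

Answer: 21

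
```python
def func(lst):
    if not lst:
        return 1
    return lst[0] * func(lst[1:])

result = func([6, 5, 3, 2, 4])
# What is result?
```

Product over [6, 5, 3, 2, 4] = 6 * 5 * 3 * 2 * 4 = 720

Answer: 720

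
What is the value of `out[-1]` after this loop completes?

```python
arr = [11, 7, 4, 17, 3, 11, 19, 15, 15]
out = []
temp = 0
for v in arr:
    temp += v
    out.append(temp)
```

Cumulative sum ends at 102
`out` takes the values: [] → [11] → [11, 18] → [11, 18, 22] → [11, 18, 22, 39] → [11, 18, 22, 39, 42] → [11, 18, 22, 39, 42, 53] → [11, 18, 22, 39, 42, 53, 72] → [11, 18, 22, 39, 42, 53, 72, 87] → [11, 18, 22, 39, 42, 53, 72, 87, 102]
So `out[-1]` = 102

Answer: 102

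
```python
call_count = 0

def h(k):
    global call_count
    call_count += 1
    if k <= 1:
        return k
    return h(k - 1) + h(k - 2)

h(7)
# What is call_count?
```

Calls(k) = 1 + Calls(k-1) + Calls(k-2); Calls(0)=Calls(1)=1. For k=7 this gives 41.

Answer: 41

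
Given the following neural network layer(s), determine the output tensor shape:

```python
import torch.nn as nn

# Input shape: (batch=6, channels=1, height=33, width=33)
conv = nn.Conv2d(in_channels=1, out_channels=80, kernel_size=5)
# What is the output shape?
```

Input: (6, 1, 33, 33) -> Output: (6, 80, 29, 29)

Answer: (6, 80, 29, 29)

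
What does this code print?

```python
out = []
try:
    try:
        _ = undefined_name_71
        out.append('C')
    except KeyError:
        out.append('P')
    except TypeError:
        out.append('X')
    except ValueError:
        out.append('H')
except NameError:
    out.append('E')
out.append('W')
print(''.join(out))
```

Execution trace: 'E' (outer except NameError) → 'W' (after the try/except). Output: EW

Answer: EW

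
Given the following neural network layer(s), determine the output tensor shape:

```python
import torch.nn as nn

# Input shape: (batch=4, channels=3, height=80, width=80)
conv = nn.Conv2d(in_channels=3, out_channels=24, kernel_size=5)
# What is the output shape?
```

Input: (4, 3, 80, 80) -> Output: (4, 24, 76, 76)

Answer: (4, 24, 76, 76)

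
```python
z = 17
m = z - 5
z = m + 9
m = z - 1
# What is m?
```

Trace:
`z = 17` → z = 17
`m = z - 5` → m = 12
`z = m + 9` → z = 21
`m = z - 1` → m = 20
So m = 20

Answer: 20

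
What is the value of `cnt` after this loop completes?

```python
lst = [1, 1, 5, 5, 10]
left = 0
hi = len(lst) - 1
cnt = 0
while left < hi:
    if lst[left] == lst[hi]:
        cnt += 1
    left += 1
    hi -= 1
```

Count matching pairs from ends
`cnt` takes the values: 0

Answer: 0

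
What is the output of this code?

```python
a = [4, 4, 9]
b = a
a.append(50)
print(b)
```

Key concept: basic list aliasing.
Step by step:
`a = [4, 4, 9]` → a = [4, 4, 9]
`b = a` → b = [4, 4, 9] (same object as a)
`a.append(50)` → a = [4, 4, 9, 50] (same object as b); b = [4, 4, 9, 50] (same object as a)
`print(b)` → prints [4, 4, 9, 50]

Answer: [4, 4, 9, 50]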